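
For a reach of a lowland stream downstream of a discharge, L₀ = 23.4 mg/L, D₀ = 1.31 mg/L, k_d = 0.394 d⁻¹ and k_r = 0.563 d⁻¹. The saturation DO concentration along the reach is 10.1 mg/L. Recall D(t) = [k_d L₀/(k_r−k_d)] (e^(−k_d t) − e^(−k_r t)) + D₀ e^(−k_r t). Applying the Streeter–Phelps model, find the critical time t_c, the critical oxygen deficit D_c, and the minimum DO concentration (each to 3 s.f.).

t_c ≈ 1.97 d; D_c ≈ 7.54 mg/L; min DO ≈ 2.56 mg/L

With k_r/k_d = 1.429 and 1 − D₀(k_r−k_d)/(k_d L₀) = 0.9760,
t_c = ln(1.429 × 0.9760) / (0.563 − 0.394) = ln(1.395) / 0.1690 = 0.3326/0.1690 = 1.968 d.
L(t_c) = L₀ e^(−k_d t_c) = 23.4 × 0.4605 = 10.78 mg/L, and at the critical point k_r D_c = k_d L, so D_c = (0.394/0.563) × 10.78 = 7.541 mg/L.
Minimum DO = C_s − D_c = 10.1 − 7.541 = 2.559 mg/L.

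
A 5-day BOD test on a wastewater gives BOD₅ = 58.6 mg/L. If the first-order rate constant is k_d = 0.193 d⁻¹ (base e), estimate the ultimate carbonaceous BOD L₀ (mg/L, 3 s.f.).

BOD₅ = L₀(1 − e^(−5k_d)) ⇒ L₀ = BOD₅ / (1 − e^(−5×0.193))
= 58.6 / (1 − 0.3810) = 58.6 / 0.6190 = 94.67 mg/L.

L₀ ≈ 94.7 mg/L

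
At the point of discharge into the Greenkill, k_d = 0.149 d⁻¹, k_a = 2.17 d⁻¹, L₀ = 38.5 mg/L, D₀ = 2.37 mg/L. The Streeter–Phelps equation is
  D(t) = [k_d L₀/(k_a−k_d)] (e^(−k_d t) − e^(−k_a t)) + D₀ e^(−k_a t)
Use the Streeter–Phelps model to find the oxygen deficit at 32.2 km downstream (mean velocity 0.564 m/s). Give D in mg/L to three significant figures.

D ≈ 2.46 mg/L

Travel time t = x/v = 32.2 km / (0.564 m/s) = 32200 m / 0.564 m/s = 57090 s = 0.6608 d.
k_d L₀/(k_a−k_d) = 0.149×38.5/(2.17−0.149) = 5.736/2.021 = 2.838 mg/L.
e^(−k_d t) = e^(−0.149×0.6608) = 0.9062; e^(−k_a t) = e^(−2.17×0.6608) = 0.2384.
D = 2.838 × (0.9062 − 0.2384) + 2.37 × 0.2384 = 1.896 + 0.5649 = 2.461 mg/L.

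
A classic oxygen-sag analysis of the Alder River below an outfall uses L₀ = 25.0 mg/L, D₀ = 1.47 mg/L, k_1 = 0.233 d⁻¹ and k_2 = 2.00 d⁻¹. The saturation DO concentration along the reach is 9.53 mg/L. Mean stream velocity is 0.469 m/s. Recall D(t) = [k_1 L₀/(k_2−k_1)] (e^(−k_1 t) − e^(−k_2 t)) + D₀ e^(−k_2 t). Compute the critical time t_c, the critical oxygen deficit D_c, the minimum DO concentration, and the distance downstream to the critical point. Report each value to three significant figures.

t_c = [1/(k_2−k_1)] ln[(k_2/k_1)(1 − D₀(k_2−k_1)/(k_1 L₀))]
= [1/(2.00−0.233)] ln[(2.00/0.233)(1 − 1.47×1.767/(0.233×25.0))]
= (1/1.767) ln[8.584 × 0.5541] = 0.5659 × ln(4.756) = 0.5659 × 1.559 = 0.8825 d.
D_c = (k_1/k_2) L₀ e^(−k_1 t_c) = (0.233/2.00) × 25.0 × e^(−0.233×0.8825) = 0.1165 × 25.0 × 0.8141 = 2.371 mg/L.
Minimum DO = C_s − D_c = 9.53 − 2.371 = 7.159 mg/L.
x_c = v t_c = 0.469 m/s × 0.8825 d × 86400 s/d = 35760 m ≈ 35.8 km.

t_c ≈ 0.883 d; D_c ≈ 2.37 mg/L; min DO ≈ 7.16 mg/L; x_c ≈ 35.8 km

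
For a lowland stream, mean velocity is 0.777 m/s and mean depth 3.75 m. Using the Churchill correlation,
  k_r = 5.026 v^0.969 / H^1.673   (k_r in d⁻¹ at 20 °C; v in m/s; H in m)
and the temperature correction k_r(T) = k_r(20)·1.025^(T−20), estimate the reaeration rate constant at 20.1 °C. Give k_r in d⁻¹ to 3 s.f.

k_r(20) = 5.026 × 0.777^0.969 / 3.75^1.673 = 5.026 × 0.7831 / 9.128 = 0.4312 d⁻¹.
k_r(20.1) = 0.4312 × 1.025^(20.1−20) = 0.4312 × 1.002 = 0.4323 d⁻¹.

k_r ≈ 0.432 d⁻¹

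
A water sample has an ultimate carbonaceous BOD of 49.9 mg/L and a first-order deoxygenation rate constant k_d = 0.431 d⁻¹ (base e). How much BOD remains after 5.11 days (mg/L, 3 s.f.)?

L_t = L₀ e^(−k_d t) = 49.9 × e^(−0.431×5.11) = 49.9 × 0.1105 = 5.516 mg/L.

L ≈ 5.52 mg/L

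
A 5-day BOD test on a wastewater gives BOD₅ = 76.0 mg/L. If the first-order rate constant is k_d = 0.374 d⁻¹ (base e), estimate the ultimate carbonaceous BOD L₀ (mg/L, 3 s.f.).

L₀ ≈ 89.8 mg/L

BOD₅ = L₀(1 − e^(−5k_d)) ⇒ L₀ = BOD₅ / (1 − e^(−5×0.374))
= 76.0 / (1 − 0.1541) = 76.0 / 0.8459 = 89.85 mg/L.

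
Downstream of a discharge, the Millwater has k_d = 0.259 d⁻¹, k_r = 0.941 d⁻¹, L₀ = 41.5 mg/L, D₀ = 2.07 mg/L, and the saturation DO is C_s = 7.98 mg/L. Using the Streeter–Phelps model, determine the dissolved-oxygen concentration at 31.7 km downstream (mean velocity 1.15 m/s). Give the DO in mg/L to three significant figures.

DO ≈ 3.61 mg/L

Travel time t = x/v = 31.7 km / (1.15 m/s) = 31700 m / 1.15 m/s = 27570 s = 0.3190 d.
k_d L₀/(k_r−k_d) = 0.259×41.5/(0.941−0.259) = 10.75/0.6820 = 15.76 mg/L.
e^(−k_d t) = e^(−0.259×0.3190) = 0.9207; e^(−k_r t) = e^(−0.941×0.3190) = 0.7407.
D = 15.76 × (0.9207 − 0.7407) + 2.07 × 0.7407 = 2.837 + 1.533 = 4.371 mg/L.
DO = C_s − D = 7.98 − 4.371 = 3.609 mg/L.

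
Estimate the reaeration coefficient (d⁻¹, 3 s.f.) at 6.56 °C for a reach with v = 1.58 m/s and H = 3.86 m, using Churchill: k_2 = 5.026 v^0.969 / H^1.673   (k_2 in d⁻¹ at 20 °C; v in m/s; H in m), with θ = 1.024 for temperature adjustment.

k_2(20) = 5.026 × 1.58^0.969 / 3.86^1.673 = 5.026 × 1.558 / 9.580 = 0.8173 d⁻¹.
k_2(6.56) = 0.8173 × 1.024^(6.56−20) = 0.8173 × 0.7271 = 0.5942 d⁻¹.

k_2 ≈ 0.594 d⁻¹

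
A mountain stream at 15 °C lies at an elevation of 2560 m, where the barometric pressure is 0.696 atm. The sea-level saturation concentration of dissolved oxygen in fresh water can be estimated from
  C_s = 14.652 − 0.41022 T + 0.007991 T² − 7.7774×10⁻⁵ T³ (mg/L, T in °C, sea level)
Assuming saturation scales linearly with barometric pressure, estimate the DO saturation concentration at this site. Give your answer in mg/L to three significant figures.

At sea level: C_s = 14.652 − 0.41022×15 + 0.007991×15² − 7.7774×10⁻⁵×15³ = 10.03 mg/L.
Pressure correction: C_s' = 10.03 × 0.696 = 6.984 mg/L.

C_s ≈ 6.98 mg/L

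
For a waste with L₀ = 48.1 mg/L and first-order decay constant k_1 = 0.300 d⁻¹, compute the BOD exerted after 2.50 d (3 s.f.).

y ≈ 25.4 mg/L

y_t = L₀(1 − e^(−k_1 t)) = 48.1 × (1 − e^(−0.300×2.50))
= 48.1 × (1 − 0.4724) = 48.1 × 0.5276 = 25.38 mg/L.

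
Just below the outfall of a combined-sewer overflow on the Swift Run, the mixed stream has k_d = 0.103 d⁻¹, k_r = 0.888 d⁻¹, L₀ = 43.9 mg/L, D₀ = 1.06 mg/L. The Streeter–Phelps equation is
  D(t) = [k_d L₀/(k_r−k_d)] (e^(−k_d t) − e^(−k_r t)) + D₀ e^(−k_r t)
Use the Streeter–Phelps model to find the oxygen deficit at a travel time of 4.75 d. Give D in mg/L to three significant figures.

D ≈ 3.46 mg/L

k_d L₀/(k_r−k_d) = 0.103×43.9/(0.888−0.103) = 4.522/0.7850 = 5.760 mg/L.
e^(−k_d t) = e^(−0.103×4.750) = 0.6131; e^(−k_r t) = e^(−0.888×4.750) = 0.01473.
D = 5.760 × (0.6131 − 0.01473) + 1.06 × 0.01473 = 3.447 + 0.01561 = 3.462 mg/L.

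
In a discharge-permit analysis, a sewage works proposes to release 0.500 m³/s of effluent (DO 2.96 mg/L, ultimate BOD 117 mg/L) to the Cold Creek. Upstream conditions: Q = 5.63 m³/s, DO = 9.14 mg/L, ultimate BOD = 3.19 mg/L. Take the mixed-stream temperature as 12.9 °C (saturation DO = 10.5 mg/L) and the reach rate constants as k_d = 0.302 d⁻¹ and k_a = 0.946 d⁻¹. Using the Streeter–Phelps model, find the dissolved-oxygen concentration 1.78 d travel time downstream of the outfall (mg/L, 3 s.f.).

DO ≈ 7.82 mg/L

Mixed DO = (5.63×9.14 + 0.500×2.96)/(5.63+0.500) = 52.94/6.130 = 8.636 mg/L.
Mixed L₀ = (5.63×3.19 + 0.500×117)/(6.130) = 76.46/6.130 = 12.47 mg/L.
Initial deficit D₀ = C_s − DO₀ = 10.5 − 8.636 = 1.864 mg/L.
D(1.78) = [0.302×12.47/(0.946−0.302)](e^(−0.302×1.78) − e^(−0.946×1.78)) + 1.864 e^(−0.946×1.78)
= 5.849 × (0.5842 − 0.1857) + 1.864 × 0.1857 = 2.677 mg/L.
DO = 10.5 − 2.677 = 7.823 mg/L.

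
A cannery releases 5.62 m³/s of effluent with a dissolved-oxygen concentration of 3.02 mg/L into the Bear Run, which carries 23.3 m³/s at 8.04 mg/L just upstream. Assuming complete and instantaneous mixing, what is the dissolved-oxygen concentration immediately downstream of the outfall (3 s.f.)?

Flow-weighted mixing: C = (Q_r C_r + Q_w C_w)/(Q_r + Q_w)
= (23.3×8.04 + 5.62×3.02)/(23.3 + 5.62) = 204.3/28.92 = 7.064 mg/L.

7.06 mg/L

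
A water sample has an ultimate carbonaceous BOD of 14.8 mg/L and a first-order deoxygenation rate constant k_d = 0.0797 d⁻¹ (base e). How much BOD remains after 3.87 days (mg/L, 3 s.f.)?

L_t = L₀ e^(−k_d t) = 14.8 × e^(−0.0797×3.87) = 14.8 × 0.7346 = 10.87 mg/L.

L ≈ 10.9 mg/L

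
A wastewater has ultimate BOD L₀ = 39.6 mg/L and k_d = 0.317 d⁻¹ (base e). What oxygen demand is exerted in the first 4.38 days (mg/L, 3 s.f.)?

y_t = L₀(1 − e^(−k_d t)) = 39.6 × (1 − e^(−0.317×4.38))
= 39.6 × (1 − 0.2495) = 39.6 × 0.7505 = 29.72 mg/L.

y ≈ 29.7 mg/L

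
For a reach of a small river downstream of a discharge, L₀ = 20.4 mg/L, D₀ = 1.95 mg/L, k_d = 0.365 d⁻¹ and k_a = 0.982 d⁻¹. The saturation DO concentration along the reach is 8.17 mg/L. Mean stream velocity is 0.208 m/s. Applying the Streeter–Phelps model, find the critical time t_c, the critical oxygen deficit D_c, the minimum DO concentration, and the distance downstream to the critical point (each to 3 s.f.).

t_c = [1/(k_a−k_d)] ln[(k_a/k_d)(1 − D₀(k_a−k_d)/(k_d L₀))]
= [1/(0.982−0.365)] ln[(0.982/0.365)(1 − 1.95×0.6170/(0.365×20.4))]
= (1/0.6170) ln[2.690 × 0.8384] = 1.621 × ln(2.256) = 1.621 × 0.8135 = 1.318 d.
D_c = (k_d/k_a) L₀ e^(−k_d t_c) = (0.365/0.982) × 20.4 × e^(−0.365×1.318) = 0.3717 × 20.4 × 0.6180 = 4.686 mg/L.
Minimum DO = C_s − D_c = 8.17 − 4.686 = 3.484 mg/L.
x_c = v t_c = 0.208 m/s × 1.318 d × 86400 s/d = 23690 m ≈ 23.7 km.

t_c ≈ 1.32 d; D_c ≈ 4.69 mg/L; min DO ≈ 3.48 mg/L; x_c ≈ 23.7 km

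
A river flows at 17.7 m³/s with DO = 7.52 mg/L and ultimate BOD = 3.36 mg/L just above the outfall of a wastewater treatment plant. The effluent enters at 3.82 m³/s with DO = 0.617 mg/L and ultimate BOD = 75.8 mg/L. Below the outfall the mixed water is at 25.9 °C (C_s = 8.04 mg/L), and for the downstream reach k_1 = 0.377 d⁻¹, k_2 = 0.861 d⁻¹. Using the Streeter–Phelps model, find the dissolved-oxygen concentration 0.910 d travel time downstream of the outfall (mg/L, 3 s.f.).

DO ≈ 4.05 mg/L

Mixed DO = (17.7×7.52 + 3.82×0.617)/(17.7+3.82) = 135.5/21.52 = 6.295 mg/L.
Mixed L₀ = (17.7×3.36 + 3.82×75.8)/(21.52) = 349.0/21.52 = 16.22 mg/L.
Initial deficit D₀ = C_s − DO₀ = 8.04 − 6.295 = 1.745 mg/L.
D(0.910) = [0.377×16.22/(0.861−0.377)](e^(−0.377×0.910) − e^(−0.861×0.910)) + 1.745 e^(−0.861×0.910)
= 12.63 × (0.7096 − 0.4568) + 1.745 × 0.4568 = 3.991 mg/L.
DO = 8.04 − 3.991 = 4.049 mg/L.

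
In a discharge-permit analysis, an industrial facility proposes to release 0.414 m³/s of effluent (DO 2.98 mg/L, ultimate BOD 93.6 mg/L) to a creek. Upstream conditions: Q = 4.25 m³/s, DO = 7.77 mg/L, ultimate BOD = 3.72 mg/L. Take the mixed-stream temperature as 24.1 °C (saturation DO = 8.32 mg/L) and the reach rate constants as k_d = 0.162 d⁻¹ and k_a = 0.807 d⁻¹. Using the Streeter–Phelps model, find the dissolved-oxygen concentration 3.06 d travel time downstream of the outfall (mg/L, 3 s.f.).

Mixed DO = (4.25×7.77 + 0.414×2.98)/(4.25+0.414) = 34.26/4.664 = 7.345 mg/L.
Mixed L₀ = (4.25×3.72 + 0.414×93.6)/(4.664) = 54.56/4.664 = 11.70 mg/L.
Initial deficit D₀ = C_s − DO₀ = 8.32 − 7.345 = 0.9752 mg/L.
D(3.06) = [0.162×11.70/(0.807−0.162)](e^(−0.162×3.06) − e^(−0.807×3.06)) + 0.9752 e^(−0.807×3.06)
= 2.938 × (0.6091 − 0.08463) + 0.9752 × 0.08463 = 1.624 mg/L.
DO = 8.32 − 1.624 = 6.696 mg/L.

DO ≈ 6.70 mg/L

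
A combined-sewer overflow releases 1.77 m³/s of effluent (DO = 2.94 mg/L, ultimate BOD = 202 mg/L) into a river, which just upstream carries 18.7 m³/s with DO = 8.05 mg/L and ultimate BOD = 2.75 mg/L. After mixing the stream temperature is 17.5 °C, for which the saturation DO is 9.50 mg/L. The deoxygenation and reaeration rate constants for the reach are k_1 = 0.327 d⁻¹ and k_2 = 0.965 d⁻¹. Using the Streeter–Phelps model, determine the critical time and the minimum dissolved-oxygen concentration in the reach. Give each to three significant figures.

t_c ≈ 1.38 d; minimum DO ≈ 5.18 mg/L

Mixed DO = (18.7×8.05 + 1.77×2.94)/(18.7+1.77) = 155.7/20.47 = 7.608 mg/L.
Mixed L₀ = (18.7×2.75 + 1.77×202)/(20.47) = 409.0/20.47 = 19.98 mg/L.
Initial deficit D₀ = C_s − DO₀ = 9.50 − 7.608 = 1.892 mg/L.
t_c = (1/0.6380) ln[(0.965/0.327)(1 − 1.892×0.6380/(0.327×19.98))] = 1.567 × ln(2.406) = 1.376 d.
D_c = (0.327/0.965) × 19.98 × e^(−0.327×1.376) = 0.3389 × 19.98 × 0.6377 = 4.317 mg/L.
Minimum DO = 9.50 − 4.317 = 5.183 mg/L.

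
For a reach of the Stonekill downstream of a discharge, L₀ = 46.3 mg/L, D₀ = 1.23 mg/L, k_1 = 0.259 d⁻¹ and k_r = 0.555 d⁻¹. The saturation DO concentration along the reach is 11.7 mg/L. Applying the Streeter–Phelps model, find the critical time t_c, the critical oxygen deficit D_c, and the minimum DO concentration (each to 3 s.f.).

At the critical point dD/dt = 0, so k_1 L₀ e^(−k_1 t) = k_r D. Substituting D(t) from the Streeter–Phelps equation and solving for t gives
t_c = ln[(k_r/k_1)(1 − D₀(k_r−k_1)/(k_1 L₀))] / (k_r−k_1).
Here k_r−k_1 = 0.2960 d⁻¹ and 1 − D₀(k_r−k_1)/(k_1 L₀) = 1 − 1.23×0.2960/(0.259×46.3) = 0.9696, so
t_c = ln(2.143 × 0.9696) / 0.2960 = 0.7313 / 0.2960 = 2.471 d.
L(t_c) = L₀ e^(−k_1 t_c) = 46.3 × 0.5273 = 24.42 mg/L, and at the critical point k_r D_c = k_1 L, so D_c = (0.259/0.555) × 24.42 = 11.39 mg/L.
Minimum DO = C_s − D_c = 11.7 − 11.39 = 0.3058 mg/L.

t_c ≈ 2.47 d; D_c ≈ 11.4 mg/L; min DO ≈ 0.306 mg/L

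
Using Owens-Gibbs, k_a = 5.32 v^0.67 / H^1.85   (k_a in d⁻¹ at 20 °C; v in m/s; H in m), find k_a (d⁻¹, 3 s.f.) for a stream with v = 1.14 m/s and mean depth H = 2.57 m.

k_a ≈ 1.01 d⁻¹

k_a = 5.32 × 1.14^0.67 / 2.57^1.85 = 5.32 × 1.092 / 5.733 = 1.013 d⁻¹.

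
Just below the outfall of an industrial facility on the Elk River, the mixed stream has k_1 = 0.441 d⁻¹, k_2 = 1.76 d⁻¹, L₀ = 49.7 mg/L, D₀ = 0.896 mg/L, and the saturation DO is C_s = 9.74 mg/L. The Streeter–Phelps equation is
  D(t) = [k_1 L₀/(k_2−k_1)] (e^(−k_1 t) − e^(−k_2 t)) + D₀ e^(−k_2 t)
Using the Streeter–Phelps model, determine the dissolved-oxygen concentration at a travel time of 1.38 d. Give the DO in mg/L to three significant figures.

k_1 L₀/(k_2−k_1) = 0.441×49.7/(1.76−0.441) = 21.92/1.319 = 16.62 mg/L.
e^(−k_1 t) = e^(−0.441×1.380) = 0.5441; e^(−k_2 t) = e^(−1.76×1.380) = 0.08814.
D = 16.62 × (0.5441 − 0.08814) + 0.896 × 0.08814 = 7.577 + 0.07898 = 7.656 mg/L.
DO = C_s − D = 9.74 − 7.656 = 2.084 mg/L.

DO ≈ 2.08 mg/L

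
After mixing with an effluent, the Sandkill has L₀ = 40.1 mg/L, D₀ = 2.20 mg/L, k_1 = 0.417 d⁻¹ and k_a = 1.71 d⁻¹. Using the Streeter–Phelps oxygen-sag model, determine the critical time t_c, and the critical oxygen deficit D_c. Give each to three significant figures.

t_c ≈ 0.947 d; D_c ≈ 6.59 mg/L

With k_a/k_1 = 4.101 and 1 − D₀(k_a−k_1)/(k_1 L₀) = 0.8299,
t_c = ln(4.101 × 0.8299) / (1.71 − 0.417) = ln(3.403) / 1.293 = 1.225/1.293 = 0.9472 d.
D_c = (k_1/k_a) L₀ e^(−k_1 t_c) = (0.417/1.71) × 40.1 × e^(−0.417×0.9472) = 0.2439 × 40.1 × 0.6737 = 6.588 mg/L.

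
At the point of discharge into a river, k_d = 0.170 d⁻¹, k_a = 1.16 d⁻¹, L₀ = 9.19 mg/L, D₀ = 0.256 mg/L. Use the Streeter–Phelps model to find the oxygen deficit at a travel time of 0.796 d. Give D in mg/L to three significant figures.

D ≈ 0.853 mg/L

k_d L₀/(k_a−k_d) = 0.170×9.19/(1.16−0.170) = 1.562/0.9900 = 1.578 mg/L.
e^(−k_d t) = e^(−0.170×0.7960) = 0.8734; e^(−k_a t) = e^(−1.16×0.7960) = 0.3972.
D = 1.578 × (0.8734 − 0.3972) + 0.256 × 0.3972 = 0.7516 + 0.1017 = 0.8532 mg/L.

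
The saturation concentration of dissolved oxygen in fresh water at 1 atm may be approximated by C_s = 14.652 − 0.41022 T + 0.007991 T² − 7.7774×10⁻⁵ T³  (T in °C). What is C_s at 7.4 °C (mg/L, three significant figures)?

C_s ≈ 12.0 mg/L

C_s = 14.652 − 0.41022×7.4 + 0.007991×7.4² − 7.7774×10⁻⁵×7.4³ = 12.02 mg/L.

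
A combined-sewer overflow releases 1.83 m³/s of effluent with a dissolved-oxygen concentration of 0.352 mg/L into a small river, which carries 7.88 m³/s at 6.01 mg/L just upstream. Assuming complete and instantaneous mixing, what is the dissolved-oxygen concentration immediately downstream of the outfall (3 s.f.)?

Flow-weighted mixing: C = (Q_r C_r + Q_w C_w)/(Q_r + Q_w)
= (7.88×6.01 + 1.83×0.352)/(7.88 + 1.83) = 48.00/9.710 = 4.944 mg/L.

4.94 mg/L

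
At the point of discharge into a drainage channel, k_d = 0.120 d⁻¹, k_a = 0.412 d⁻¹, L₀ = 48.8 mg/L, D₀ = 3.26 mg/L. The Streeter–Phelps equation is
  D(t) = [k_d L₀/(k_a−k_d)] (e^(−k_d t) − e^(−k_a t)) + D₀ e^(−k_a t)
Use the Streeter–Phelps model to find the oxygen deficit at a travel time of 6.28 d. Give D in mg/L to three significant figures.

D ≈ 8.18 mg/L

k_d L₀/(k_a−k_d) = 0.120×48.8/(0.412−0.120) = 5.856/0.2920 = 20.05 mg/L.
e^(−k_d t) = e^(−0.120×6.280) = 0.4707; e^(−k_a t) = e^(−0.412×6.280) = 0.07522.
D = 20.05 × (0.4707 − 0.07522) + 3.26 × 0.07522 = 7.931 + 0.2452 = 8.176 mg/L.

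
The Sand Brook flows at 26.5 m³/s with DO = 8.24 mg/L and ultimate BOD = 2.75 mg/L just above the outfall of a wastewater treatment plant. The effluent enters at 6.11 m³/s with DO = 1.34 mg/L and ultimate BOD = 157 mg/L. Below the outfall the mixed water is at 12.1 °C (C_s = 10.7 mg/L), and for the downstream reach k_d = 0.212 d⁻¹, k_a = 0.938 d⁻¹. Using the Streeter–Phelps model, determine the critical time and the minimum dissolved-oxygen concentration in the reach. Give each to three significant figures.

t_c ≈ 1.33 d; minimum DO ≈ 5.31 mg/L

Mixed DO = (26.5×8.24 + 6.11×1.34)/(26.5+6.11) = 226.5/32.61 = 6.947 mg/L.
Mixed L₀ = (26.5×2.75 + 6.11×157)/(32.61) = 1032/32.61 = 31.65 mg/L.
Initial deficit D₀ = C_s − DO₀ = 10.7 − 6.947 = 3.753 mg/L.
t_c = (1/0.7260) ln[(0.938/0.212)(1 − 3.753×0.7260/(0.212×31.65))] = 1.377 × ln(2.628) = 1.331 d.
D_c = (0.212/0.938) × 31.65 × e^(−0.212×1.331) = 0.2260 × 31.65 × 0.7542 = 5.395 mg/L.
Minimum DO = 10.7 − 5.395 = 5.305 mg/L.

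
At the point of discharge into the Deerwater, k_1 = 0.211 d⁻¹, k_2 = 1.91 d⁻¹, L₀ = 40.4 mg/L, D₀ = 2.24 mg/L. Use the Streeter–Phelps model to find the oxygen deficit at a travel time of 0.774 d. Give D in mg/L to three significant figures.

k_1 L₀/(k_2−k_1) = 0.211×40.4/(1.91−0.211) = 8.524/1.699 = 5.017 mg/L.
e^(−k_1 t) = e^(−0.211×0.7740) = 0.8493; e^(−k_2 t) = e^(−1.91×0.7740) = 0.2280.
D = 5.017 × (0.8493 − 0.2280) + 2.24 × 0.2280 = 3.117 + 0.5108 = 3.628 mg/L.

D ≈ 3.63 mg/L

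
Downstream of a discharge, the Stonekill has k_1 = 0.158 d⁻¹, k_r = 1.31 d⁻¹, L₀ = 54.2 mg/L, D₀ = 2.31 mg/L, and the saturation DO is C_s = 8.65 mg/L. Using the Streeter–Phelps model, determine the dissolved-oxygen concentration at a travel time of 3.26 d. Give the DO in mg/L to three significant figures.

k_1 L₀/(k_r−k_1) = 0.158×54.2/(1.31−0.158) = 8.564/1.152 = 7.434 mg/L.
e^(−k_1 t) = e^(−0.158×3.260) = 0.5975; e^(−k_r t) = e^(−1.31×3.260) = 0.01397.
D = 7.434 × (0.5975 − 0.01397) + 2.31 × 0.01397 = 4.337 + 0.03228 = 4.370 mg/L.
DO = C_s − D = 8.65 − 4.370 = 4.280 mg/L.

DO ≈ 4.28 mg/L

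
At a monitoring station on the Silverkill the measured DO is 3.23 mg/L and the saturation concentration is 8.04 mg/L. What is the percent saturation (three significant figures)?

% saturation = C/C_s × 100 = 3.23/8.04 × 100 = 40.2 %.

40.2 % saturation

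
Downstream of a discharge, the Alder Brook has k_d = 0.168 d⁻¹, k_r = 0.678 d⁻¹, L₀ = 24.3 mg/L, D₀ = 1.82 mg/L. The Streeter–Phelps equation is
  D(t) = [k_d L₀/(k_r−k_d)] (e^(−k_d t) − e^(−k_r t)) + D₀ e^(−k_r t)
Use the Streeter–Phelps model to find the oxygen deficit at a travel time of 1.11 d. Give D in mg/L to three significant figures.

D ≈ 3.73 mg/L

k_d L₀/(k_r−k_d) = 0.168×24.3/(0.678−0.168) = 4.082/0.5100 = 8.005 mg/L.
e^(−k_d t) = e^(−0.168×1.110) = 0.8299; e^(−k_r t) = e^(−0.678×1.110) = 0.4711.
D = 8.005 × (0.8299 − 0.4711) + 1.82 × 0.4711 = 2.871 + 0.8575 = 3.729 mg/L.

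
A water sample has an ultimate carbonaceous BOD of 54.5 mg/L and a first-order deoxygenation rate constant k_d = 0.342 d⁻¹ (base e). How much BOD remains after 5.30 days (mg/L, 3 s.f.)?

L ≈ 8.90 mg/L

L_t = L₀ e^(−k_d t) = 54.5 × e^(−0.342×5.30) = 54.5 × 0.1632 = 8.896 mg/L.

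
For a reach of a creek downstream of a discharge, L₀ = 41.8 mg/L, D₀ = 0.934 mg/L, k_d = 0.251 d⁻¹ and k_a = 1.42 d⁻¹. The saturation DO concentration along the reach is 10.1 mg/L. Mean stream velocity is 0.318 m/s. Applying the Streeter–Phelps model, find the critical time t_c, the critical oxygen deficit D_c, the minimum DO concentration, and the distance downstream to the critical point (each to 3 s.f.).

With k_a/k_d = 5.657 and 1 − D₀(k_a−k_d)/(k_d L₀) = 0.8959,
t_c = ln(5.657 × 0.8959) / (1.42 − 0.251) = ln(5.069) / 1.169 = 1.623/1.169 = 1.388 d.
D_c = (k_d/k_a) L₀ e^(−k_d t_c) = (0.251/1.42) × 41.8 × e^(−0.251×1.388) = 0.1768 × 41.8 × 0.7057 = 5.214 mg/L.
Minimum DO = C_s − D_c = 10.1 − 5.214 = 4.886 mg/L.
x_c = v t_c = 0.318 m/s × 1.388 d × 86400 s/d = 38150 m ≈ 38.1 km.

t_c ≈ 1.39 d; D_c ≈ 5.21 mg/L; min DO ≈ 4.89 mg/L; x_c ≈ 38.1 km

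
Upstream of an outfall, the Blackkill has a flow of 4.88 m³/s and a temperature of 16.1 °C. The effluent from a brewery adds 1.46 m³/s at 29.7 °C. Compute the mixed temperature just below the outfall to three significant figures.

19.2 °C

Flow-weighted mixing: C = (Q_r C_r + Q_w C_w)/(Q_r + Q_w)
= (4.88×16.1 + 1.46×29.7)/(4.88 + 1.46) = 121.9/6.340 = 19.23 °C.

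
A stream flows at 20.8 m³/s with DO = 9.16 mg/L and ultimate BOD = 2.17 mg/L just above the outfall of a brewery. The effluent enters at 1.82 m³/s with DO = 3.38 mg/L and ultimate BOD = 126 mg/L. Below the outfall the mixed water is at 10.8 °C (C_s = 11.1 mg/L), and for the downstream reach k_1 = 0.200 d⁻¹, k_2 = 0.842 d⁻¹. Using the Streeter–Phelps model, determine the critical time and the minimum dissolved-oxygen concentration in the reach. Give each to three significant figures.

t_c ≈ 0.664 d; minimum DO ≈ 8.58 mg/L

Mixed DO = (20.8×9.16 + 1.82×3.38)/(20.8+1.82) = 196.7/22.62 = 8.695 mg/L.
Mixed L₀ = (20.8×2.17 + 1.82×126)/(22.62) = 274.5/22.62 = 12.13 mg/L.
Initial deficit D₀ = C_s − DO₀ = 11.1 − 8.695 = 2.405 mg/L.
t_c = (1/0.6420) ln[(0.842/0.200)(1 − 2.405×0.6420/(0.200×12.13))] = 1.558 × ln(1.531) = 0.6637 d.
D_c = (0.200/0.842) × 12.13 × e^(−0.200×0.6637) = 0.2375 × 12.13 × 0.8757 = 2.524 mg/L.
Minimum DO = 11.1 − 2.524 = 8.576 mg/L.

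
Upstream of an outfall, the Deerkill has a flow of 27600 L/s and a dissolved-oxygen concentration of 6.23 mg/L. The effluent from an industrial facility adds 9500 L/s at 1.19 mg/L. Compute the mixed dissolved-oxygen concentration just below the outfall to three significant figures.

Flow-weighted mixing: C = (Q_r C_r + Q_w C_w)/(Q_r + Q_w)
= (27600×6.23 + 9500×1.19)/(27600 + 9500) = 183300/37100 = 4.939 mg/L.

4.94 mg/L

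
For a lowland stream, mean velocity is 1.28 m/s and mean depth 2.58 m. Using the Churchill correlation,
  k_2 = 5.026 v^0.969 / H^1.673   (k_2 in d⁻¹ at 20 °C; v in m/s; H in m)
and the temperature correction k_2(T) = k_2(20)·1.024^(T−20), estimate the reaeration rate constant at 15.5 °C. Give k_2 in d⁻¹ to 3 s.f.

k_2(20) = 5.026 × 1.28^0.969 / 2.58^1.673 = 5.026 × 1.270 / 4.882 = 1.308 d⁻¹.
k_2(15.5) = 1.308 × 1.024^(15.5−20) = 1.308 × 0.8988 = 1.175 d⁻¹.

k_2 ≈ 1.18 d⁻¹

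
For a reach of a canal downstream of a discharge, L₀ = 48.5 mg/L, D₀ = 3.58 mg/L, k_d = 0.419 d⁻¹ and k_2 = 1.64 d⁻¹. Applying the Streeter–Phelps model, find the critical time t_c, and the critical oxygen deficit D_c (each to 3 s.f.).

t_c ≈ 0.919 d; D_c ≈ 8.43 mg/L

With k_2/k_d = 3.914 and 1 − D₀(k_2−k_d)/(k_d L₀) = 0.7849,
t_c = ln(3.914 × 0.7849) / (1.64 − 0.419) = ln(3.072) / 1.221 = 1.122/1.221 = 0.9192 d.
L(t_c) = L₀ e^(−k_d t_c) = 48.5 × 0.6803 = 33.00 mg/L, and at the critical point k_2 D_c = k_d L, so D_c = (0.419/1.64) × 33.00 = 8.430 mg/L.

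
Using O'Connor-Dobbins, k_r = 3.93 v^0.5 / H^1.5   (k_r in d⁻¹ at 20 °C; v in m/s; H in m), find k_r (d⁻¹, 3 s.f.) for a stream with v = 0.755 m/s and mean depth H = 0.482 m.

k_r ≈ 10.2 d⁻¹

k_r = 3.93 × 0.755^0.5 / 0.482^1.5 = 3.93 × 0.8689 / 0.3346 = 10.20 d⁻¹.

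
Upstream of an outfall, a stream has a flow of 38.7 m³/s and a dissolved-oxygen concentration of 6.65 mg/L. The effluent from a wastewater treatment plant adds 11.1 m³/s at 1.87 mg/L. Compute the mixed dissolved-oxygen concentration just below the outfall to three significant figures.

5.58 mg/L

Flow-weighted mixing: C = (Q_r C_r + Q_w C_w)/(Q_r + Q_w)
= (38.7×6.65 + 11.1×1.87)/(38.7 + 11.1) = 278.1/49.80 = 5.585 mg/L.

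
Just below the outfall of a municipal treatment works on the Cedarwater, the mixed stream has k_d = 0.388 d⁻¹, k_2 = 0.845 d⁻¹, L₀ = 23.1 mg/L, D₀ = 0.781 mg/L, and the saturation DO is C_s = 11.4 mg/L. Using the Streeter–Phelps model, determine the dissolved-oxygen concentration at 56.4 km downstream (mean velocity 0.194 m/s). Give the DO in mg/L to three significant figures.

DO ≈ 7.18 mg/L

Travel time t = x/v = 56.4 km / (0.194 m/s) = 56400 m / 0.194 m/s = 290700 s = 3.365 d.
k_d L₀/(k_2−k_d) = 0.388×23.1/(0.845−0.388) = 8.963/0.4570 = 19.61 mg/L.
e^(−k_d t) = e^(−0.388×3.365) = 0.2710; e^(−k_2 t) = e^(−0.845×3.365) = 0.05823.
D = 19.61 × (0.2710 − 0.05823) + 0.781 × 0.05823 = 4.173 + 0.04548 = 4.219 mg/L.
DO = C_s − D = 11.4 − 4.219 = 7.181 mg/L.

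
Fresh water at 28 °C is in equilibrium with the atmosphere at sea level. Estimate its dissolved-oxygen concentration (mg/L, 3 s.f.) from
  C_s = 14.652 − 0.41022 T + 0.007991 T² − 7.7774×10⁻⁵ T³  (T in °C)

C_s ≈ 7.72 mg/L

C_s = 14.652 − 0.41022×28 + 0.007991×28² − 7.7774×10⁻⁵×28³ = 7.723 mg/L.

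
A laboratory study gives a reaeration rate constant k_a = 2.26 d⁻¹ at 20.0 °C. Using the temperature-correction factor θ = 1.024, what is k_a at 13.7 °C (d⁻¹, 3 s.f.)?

k_a ≈ 1.95 d⁻¹

k_a(T₂) = k_a(T₁) · θ^(T₂−T₁) = 2.26 × 1.024^(13.7−20.0)
= 2.26 × 1.024^-6.30 = 2.26 × 0.8612 = 1.946 d⁻¹.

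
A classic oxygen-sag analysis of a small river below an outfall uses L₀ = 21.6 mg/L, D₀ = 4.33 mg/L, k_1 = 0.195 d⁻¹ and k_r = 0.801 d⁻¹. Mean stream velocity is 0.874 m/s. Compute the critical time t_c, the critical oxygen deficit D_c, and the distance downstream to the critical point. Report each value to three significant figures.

At the critical point dD/dt = 0, so k_1 L₀ e^(−k_1 t) = k_r D. Substituting D(t) from the Streeter–Phelps equation and solving for t gives
t_c = ln[(k_r/k_1)(1 − D₀(k_r−k_1)/(k_1 L₀))] / (k_r−k_1).
Here k_r−k_1 = 0.6060 d⁻¹ and 1 − D₀(k_r−k_1)/(k_1 L₀) = 1 − 4.33×0.6060/(0.195×21.6) = 0.3770, so
t_c = ln(4.108 × 0.3770) / 0.6060 = 0.4374 / 0.6060 = 0.7218 d.
L(t_c) = L₀ e^(−k_1 t_c) = 21.6 × 0.8687 = 18.76 mg/L, and at the critical point k_r D_c = k_1 L, so D_c = (0.195/0.801) × 18.76 = 4.568 mg/L.
x_c = v t_c = 0.874 m/s × 0.7218 d × 86400 s/d = 54510 m ≈ 54.5 km.

t_c ≈ 0.722 d; D_c ≈ 4.57 mg/L; x_c ≈ 54.5 km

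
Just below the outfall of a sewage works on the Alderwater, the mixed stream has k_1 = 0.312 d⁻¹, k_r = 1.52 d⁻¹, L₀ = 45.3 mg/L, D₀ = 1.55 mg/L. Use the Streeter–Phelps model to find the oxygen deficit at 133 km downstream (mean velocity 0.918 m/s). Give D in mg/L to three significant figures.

Travel time t = x/v = 133 km / (0.918 m/s) = 133000 m / 0.918 m/s = 144900 s = 1.677 d.
k_1 L₀/(k_r−k_1) = 0.312×45.3/(1.52−0.312) = 14.13/1.208 = 11.70 mg/L.
e^(−k_1 t) = e^(−0.312×1.677) = 0.5926; e^(−k_r t) = e^(−1.52×1.677) = 0.07817.
D = 11.70 × (0.5926 − 0.07817) + 1.55 × 0.07817 = 6.019 + 0.1212 = 6.140 mg/L.

D ≈ 6.14 mg/L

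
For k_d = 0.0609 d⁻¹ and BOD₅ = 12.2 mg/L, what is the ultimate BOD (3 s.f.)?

L₀ ≈ 46.5 mg/L

BOD₅ = L₀(1 − e^(−5k_d)) ⇒ L₀ = BOD₅ / (1 − e^(−5×0.0609))
= 12.2 / (1 − 0.7375) = 12.2 / 0.2625 = 46.47 mg/L.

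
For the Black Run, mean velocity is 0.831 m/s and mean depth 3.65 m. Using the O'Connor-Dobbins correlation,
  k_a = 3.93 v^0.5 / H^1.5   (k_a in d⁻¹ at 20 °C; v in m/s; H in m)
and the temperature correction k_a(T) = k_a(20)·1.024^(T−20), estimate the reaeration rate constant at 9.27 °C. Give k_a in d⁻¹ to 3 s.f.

k_a(20) = 3.93 × 0.831^0.5 / 3.65^1.5 = 3.93 × 0.9116 / 6.973 = 0.5138 d⁻¹.
k_a(9.27) = 0.5138 × 1.024^(9.27−20) = 0.5138 × 0.7753 = 0.3983 d⁻¹.

k_a ≈ 0.398 d⁻¹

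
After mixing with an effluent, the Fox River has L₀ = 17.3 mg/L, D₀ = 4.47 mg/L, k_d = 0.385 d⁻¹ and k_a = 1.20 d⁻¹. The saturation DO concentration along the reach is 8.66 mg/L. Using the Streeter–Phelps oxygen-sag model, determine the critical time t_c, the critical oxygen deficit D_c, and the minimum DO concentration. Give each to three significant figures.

With k_a/k_d = 3.117 and 1 − D₀(k_a−k_d)/(k_d L₀) = 0.4530,
t_c = ln(3.117 × 0.4530) / (1.20 − 0.385) = ln(1.412) / 0.8150 = 0.3451/0.8150 = 0.4234 d.
D_c = (k_d/k_a) L₀ e^(−k_d t_c) = (0.385/1.20) × 17.3 × e^(−0.385×0.4234) = 0.3208 × 17.3 × 0.8496 = 4.716 mg/L.
Minimum DO = C_s − D_c = 8.66 − 4.716 = 3.944 mg/L.

t_c ≈ 0.423 d; D_c ≈ 4.72 mg/L; min DO ≈ 3.94 mg/L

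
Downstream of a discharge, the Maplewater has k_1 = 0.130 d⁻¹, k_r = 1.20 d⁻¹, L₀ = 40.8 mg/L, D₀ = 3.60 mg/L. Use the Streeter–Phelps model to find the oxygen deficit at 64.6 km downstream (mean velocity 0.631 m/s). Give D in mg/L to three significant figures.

D ≈ 3.92 mg/L

Travel time t = x/v = 64.6 km / (0.631 m/s) = 64600 m / 0.631 m/s = 102400 s = 1.185 d.
k_1 L₀/(k_r−k_1) = 0.130×40.8/(1.20−0.130) = 5.304/1.070 = 4.957 mg/L.
e^(−k_1 t) = e^(−0.130×1.185) = 0.8572; e^(−k_r t) = e^(−1.20×1.185) = 0.2413.
D = 4.957 × (0.8572 − 0.2413) + 3.60 × 0.2413 = 3.053 + 0.8685 = 3.922 mg/L.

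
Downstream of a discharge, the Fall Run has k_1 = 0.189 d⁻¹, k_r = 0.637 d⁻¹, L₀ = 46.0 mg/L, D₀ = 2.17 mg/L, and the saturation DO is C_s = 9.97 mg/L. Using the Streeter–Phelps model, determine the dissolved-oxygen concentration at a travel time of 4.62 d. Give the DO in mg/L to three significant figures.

DO ≈ 2.77 mg/L

k_1 L₀/(k_r−k_1) = 0.189×46.0/(0.637−0.189) = 8.694/0.4480 = 19.41 mg/L.
e^(−k_1 t) = e^(−0.189×4.620) = 0.4176; e^(−k_r t) = e^(−0.637×4.620) = 0.05271.
D = 19.41 × (0.4176 − 0.05271) + 2.17 × 0.05271 = 7.082 + 0.1144 = 7.196 mg/L.
DO = C_s − D = 9.97 − 7.196 = 2.774 mg/L.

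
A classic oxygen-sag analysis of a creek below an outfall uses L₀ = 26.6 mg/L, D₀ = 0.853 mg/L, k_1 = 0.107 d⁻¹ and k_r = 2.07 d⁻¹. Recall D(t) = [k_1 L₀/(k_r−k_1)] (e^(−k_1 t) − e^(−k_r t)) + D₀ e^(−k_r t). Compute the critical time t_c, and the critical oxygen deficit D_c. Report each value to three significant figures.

t_c = [1/(k_r−k_1)] ln[(k_r/k_1)(1 − D₀(k_r−k_1)/(k_1 L₀))]
= [1/(2.07−0.107)] ln[(2.07/0.107)(1 − 0.853×1.963/(0.107×26.6))]
= (1/1.963) ln[19.35 × 0.4117] = 0.5094 × ln(7.965) = 0.5094 × 2.075 = 1.057 d.
L(t_c) = L₀ e^(−k_1 t_c) = 26.6 × 0.8931 = 23.76 mg/L, and at the critical point k_r D_c = k_1 L, so D_c = (0.107/2.07) × 23.76 = 1.228 mg/L.

t_c ≈ 1.06 d; D_c ≈ 1.23 mg/L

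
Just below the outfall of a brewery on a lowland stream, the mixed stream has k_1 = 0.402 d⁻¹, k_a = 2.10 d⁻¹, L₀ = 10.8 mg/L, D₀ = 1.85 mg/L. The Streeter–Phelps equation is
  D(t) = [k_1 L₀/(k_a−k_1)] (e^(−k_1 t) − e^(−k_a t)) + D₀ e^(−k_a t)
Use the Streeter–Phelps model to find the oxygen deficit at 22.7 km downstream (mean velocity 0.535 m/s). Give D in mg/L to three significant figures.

Travel time t = x/v = 22.7 km / (0.535 m/s) = 22700 m / 0.535 m/s = 42430 s = 0.4911 d.
k_1 L₀/(k_a−k_1) = 0.402×10.8/(2.10−0.402) = 4.342/1.698 = 2.557 mg/L.
e^(−k_1 t) = e^(−0.402×0.4911) = 0.8208; e^(−k_a t) = e^(−2.10×0.4911) = 0.3565.
D = 2.557 × (0.8208 − 0.3565) + 1.85 × 0.3565 = 1.187 + 0.6596 = 1.847 mg/L.

D ≈ 1.85 mg/L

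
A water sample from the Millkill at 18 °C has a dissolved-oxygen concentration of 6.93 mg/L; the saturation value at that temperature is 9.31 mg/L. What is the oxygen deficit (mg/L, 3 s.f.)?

D = C_s − C = 9.31 − 6.93 = 2.38 mg/L.

D ≈ 2.38 mg/L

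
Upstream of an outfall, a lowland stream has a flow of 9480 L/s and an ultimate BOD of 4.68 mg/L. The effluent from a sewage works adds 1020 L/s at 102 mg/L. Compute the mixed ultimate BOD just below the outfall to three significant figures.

Flow-weighted mixing: C = (Q_r C_r + Q_w C_w)/(Q_r + Q_w)
= (9480×4.68 + 1020×102)/(9480 + 1020) = 148400/10500 = 14.13 mg/L.

14.1 mg/L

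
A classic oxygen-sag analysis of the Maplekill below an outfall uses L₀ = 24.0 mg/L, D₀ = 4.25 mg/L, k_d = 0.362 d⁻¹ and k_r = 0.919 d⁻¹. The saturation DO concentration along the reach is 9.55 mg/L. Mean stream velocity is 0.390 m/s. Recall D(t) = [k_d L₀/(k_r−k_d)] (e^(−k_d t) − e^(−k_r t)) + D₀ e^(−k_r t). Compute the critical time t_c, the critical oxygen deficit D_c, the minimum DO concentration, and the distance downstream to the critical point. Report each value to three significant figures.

With k_r/k_d = 2.539 and 1 − D₀(k_r−k_d)/(k_d L₀) = 0.7275,
t_c = ln(2.539 × 0.7275) / (0.919 − 0.362) = ln(1.847) / 0.5570 = 0.6135/0.5570 = 1.102 d.
D_c = (k_d/k_r) L₀ e^(−k_d t_c) = (0.362/0.919) × 24.0 × e^(−0.362×1.102) = 0.3939 × 24.0 × 0.6712 = 6.345 mg/L.
Minimum DO = C_s − D_c = 9.55 − 6.345 = 3.205 mg/L.
x_c = v t_c = 0.390 m/s × 1.102 d × 86400 s/d = 37120 m ≈ 37.1 km.

t_c ≈ 1.10 d; D_c ≈ 6.35 mg/L; min DO ≈ 3.20 mg/L; x_c ≈ 37.1 km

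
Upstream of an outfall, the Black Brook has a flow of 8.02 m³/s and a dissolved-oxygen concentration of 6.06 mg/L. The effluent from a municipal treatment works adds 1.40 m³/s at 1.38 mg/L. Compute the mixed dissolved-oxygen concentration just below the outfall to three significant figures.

5.36 mg/L

Flow-weighted mixing: C = (Q_r C_r + Q_w C_w)/(Q_r + Q_w)
= (8.02×6.06 + 1.40×1.38)/(8.02 + 1.40) = 50.53/9.420 = 5.364 mg/L.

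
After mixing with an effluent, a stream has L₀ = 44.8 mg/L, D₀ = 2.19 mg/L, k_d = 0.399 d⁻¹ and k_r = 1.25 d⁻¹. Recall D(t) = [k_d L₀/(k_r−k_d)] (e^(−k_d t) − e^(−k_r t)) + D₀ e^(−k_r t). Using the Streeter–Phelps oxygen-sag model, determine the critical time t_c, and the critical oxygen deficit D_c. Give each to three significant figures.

t_c ≈ 1.21 d; D_c ≈ 8.82 mg/L

With k_r/k_d = 3.133 and 1 − D₀(k_r−k_d)/(k_d L₀) = 0.8957,
t_c = ln(3.133 × 0.8957) / (1.25 − 0.399) = ln(2.806) / 0.8510 = 1.032/0.8510 = 1.212 d.
L(t_c) = L₀ e^(−k_d t_c) = 44.8 × 0.6164 = 27.62 mg/L, and at the critical point k_r D_c = k_d L, so D_c = (0.399/1.25) × 27.62 = 8.815 mg/L.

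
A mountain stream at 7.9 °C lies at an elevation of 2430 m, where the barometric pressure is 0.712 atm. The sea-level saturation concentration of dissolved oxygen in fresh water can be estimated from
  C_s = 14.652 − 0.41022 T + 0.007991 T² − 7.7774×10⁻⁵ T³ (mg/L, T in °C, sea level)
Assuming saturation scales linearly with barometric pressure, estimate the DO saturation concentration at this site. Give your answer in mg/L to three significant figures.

C_s ≈ 8.45 mg/L

At sea level: C_s = 14.652 − 0.41022×7.9 + 0.007991×7.9² − 7.7774×10⁻⁵×7.9³ = 11.87 mg/L.
Pressure correction: C_s' = 11.87 × 0.712 = 8.453 mg/L.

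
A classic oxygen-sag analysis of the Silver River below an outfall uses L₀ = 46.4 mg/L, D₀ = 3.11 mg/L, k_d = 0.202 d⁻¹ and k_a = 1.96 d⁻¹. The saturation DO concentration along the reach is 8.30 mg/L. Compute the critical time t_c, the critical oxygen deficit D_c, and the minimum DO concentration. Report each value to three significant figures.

t_c ≈ 0.795 d; D_c ≈ 4.07 mg/L; min DO ≈ 4.23 mg/L

At the critical point dD/dt = 0, so k_d L₀ e^(−k_d t) = k_a D. Substituting D(t) from the Streeter–Phelps equation and solving for t gives
t_c = ln[(k_a/k_d)(1 − D₀(k_a−k_d)/(k_d L₀))] / (k_a−k_d).
Here k_a−k_d = 1.758 d⁻¹ and 1 − D₀(k_a−k_d)/(k_d L₀) = 1 − 3.11×1.758/(0.202×46.4) = 0.4167, so
t_c = ln(9.703 × 0.4167) / 1.758 = 1.397 / 1.758 = 0.7946 d.
L(t_c) = L₀ e^(−k_d t_c) = 46.4 × 0.8517 = 39.52 mg/L, and at the critical point k_a D_c = k_d L, so D_c = (0.202/1.96) × 39.52 = 4.073 mg/L.
Minimum DO = C_s − D_c = 8.30 − 4.073 = 4.227 mg/L.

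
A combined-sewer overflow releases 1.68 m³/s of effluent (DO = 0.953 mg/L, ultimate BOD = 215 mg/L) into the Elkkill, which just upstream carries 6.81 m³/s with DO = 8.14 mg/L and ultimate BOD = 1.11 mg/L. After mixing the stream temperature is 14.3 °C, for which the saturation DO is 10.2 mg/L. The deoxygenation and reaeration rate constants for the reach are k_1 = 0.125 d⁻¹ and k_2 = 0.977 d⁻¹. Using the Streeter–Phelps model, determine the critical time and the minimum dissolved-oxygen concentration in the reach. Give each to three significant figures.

Mixed DO = (6.81×8.14 + 1.68×0.953)/(6.81+1.68) = 57.03/8.490 = 6.718 mg/L.
Mixed L₀ = (6.81×1.11 + 1.68×215)/(8.490) = 368.8/8.490 = 43.43 mg/L.
Initial deficit D₀ = C_s − DO₀ = 10.2 − 6.718 = 3.482 mg/L.
t_c = (1/0.8520) ln[(0.977/0.125)(1 − 3.482×0.8520/(0.125×43.43))] = 1.174 × ln(3.545) = 1.485 d.
D_c = (0.125/0.977) × 43.43 × e^(−0.125×1.485) = 0.1279 × 43.43 × 0.8305 = 4.615 mg/L.
Minimum DO = 10.2 − 4.615 = 5.585 mg/L.

t_c ≈ 1.49 d; minimum DO ≈ 5.58 mg/L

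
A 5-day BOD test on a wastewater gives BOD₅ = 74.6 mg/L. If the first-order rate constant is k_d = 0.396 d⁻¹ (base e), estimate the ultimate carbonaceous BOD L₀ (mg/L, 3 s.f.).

L₀ ≈ 86.5 mg/L

BOD₅ = L₀(1 − e^(−5k_d)) ⇒ L₀ = BOD₅ / (1 − e^(−5×0.396))
= 74.6 / (1 − 0.1381) = 74.6 / 0.8619 = 86.55 mg/L.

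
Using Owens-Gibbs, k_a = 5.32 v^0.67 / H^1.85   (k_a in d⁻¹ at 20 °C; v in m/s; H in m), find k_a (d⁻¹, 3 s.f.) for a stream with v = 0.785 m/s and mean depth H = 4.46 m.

k_a = 5.32 × 0.785^0.67 / 4.46^1.85 = 5.32 × 0.8503 / 15.90 = 0.2846 d⁻¹.

k_a ≈ 0.285 d⁻¹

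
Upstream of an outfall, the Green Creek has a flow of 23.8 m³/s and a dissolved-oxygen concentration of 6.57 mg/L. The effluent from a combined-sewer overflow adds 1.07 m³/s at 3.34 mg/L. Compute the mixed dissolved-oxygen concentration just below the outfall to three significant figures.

Flow-weighted mixing: C = (Q_r C_r + Q_w C_w)/(Q_r + Q_w)
= (23.8×6.57 + 1.07×3.34)/(23.8 + 1.07) = 159.9/24.87 = 6.431 mg/L.

6.43 mg/L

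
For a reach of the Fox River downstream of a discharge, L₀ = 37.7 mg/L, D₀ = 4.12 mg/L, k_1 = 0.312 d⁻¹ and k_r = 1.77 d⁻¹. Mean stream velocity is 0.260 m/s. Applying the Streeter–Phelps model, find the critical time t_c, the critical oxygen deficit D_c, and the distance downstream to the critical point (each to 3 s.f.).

t_c ≈ 0.700 d; D_c ≈ 5.34 mg/L; x_c ≈ 15.7 km

t_c = [1/(k_r−k_1)] ln[(k_r/k_1)(1 − D₀(k_r−k_1)/(k_1 L₀))]
= [1/(1.77−0.312)] ln[(1.77/0.312)(1 − 4.12×1.458/(0.312×37.7))]
= (1/1.458) ln[5.673 × 0.4893] = 0.6859 × ln(2.776) = 0.6859 × 1.021 = 0.7003 d.
D_c = (k_1/k_r) L₀ e^(−k_1 t_c) = (0.312/1.77) × 37.7 × e^(−0.312×0.7003) = 0.1763 × 37.7 × 0.8037 = 5.341 mg/L.
x_c = v t_c = 0.260 m/s × 0.7003 d × 86400 s/d = 15730 m ≈ 15.7 km.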